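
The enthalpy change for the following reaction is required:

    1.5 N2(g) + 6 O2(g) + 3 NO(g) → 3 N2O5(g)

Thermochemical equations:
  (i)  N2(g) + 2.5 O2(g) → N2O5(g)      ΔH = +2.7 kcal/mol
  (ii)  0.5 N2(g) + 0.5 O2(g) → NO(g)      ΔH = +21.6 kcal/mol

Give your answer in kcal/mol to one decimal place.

(i) × 3 (scale by 3 for the 3 N2O5(g)): (3)·(+2.7) = +8.1 kcal/mol
(ii) reversed and × 3 (NO(g) must end up as a reactant; scale by 3 for the 3 NO(g)): (-3)·(+21.6) = -64.8 kcal/mol
Summing the manipulated equations, ΔH = (3)·(+2.7) + (-3)·(+21.6) = -56.7 kcal/mol

ΔH = -56.7 kcal/mol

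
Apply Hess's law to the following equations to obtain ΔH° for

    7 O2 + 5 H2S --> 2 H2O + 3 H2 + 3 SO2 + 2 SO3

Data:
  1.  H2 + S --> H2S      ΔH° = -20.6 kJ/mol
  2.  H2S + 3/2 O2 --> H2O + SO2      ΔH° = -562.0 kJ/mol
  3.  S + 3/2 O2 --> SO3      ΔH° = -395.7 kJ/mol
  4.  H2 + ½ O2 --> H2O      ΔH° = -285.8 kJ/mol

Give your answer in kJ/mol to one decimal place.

ΔH° = -2150.4 kJ/mol

eq. 1 reversed and × 2: (-2)·(-20.6) = +41.2 kJ/mol
eq. 2 × 3 (×3 to match 3 SO2 in the target): (3)·(-562.0) = -1686.0 kJ/mol
eq. 3 × 2 (×2 to match 2 SO3 in the target): (2)·(-395.7) = -791.4 kJ/mol
eq. 4 reversed: +285.8 kJ/mol
Since enthalpy is a state function, ΔH° = (-2)·(-20.6) + (3)·(-562.0) + (2)·(-395.7) + (-1)·(-285.8) = -2150.4 kJ/mol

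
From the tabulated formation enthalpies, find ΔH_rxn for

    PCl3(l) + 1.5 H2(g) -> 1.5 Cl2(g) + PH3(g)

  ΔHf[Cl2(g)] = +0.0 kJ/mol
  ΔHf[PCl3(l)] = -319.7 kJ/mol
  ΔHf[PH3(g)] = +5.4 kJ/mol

Products: 3/2·(+0.0) + 1·(+5.4) = +5.4
Reactants: 1·(-319.7) + 3/2·(+0.0) = -319.7
ΔH_rxn = (+5.4) − (-319.7) = 325.1 kJ/mol

ΔH_rxn = 325.1 kJ/mol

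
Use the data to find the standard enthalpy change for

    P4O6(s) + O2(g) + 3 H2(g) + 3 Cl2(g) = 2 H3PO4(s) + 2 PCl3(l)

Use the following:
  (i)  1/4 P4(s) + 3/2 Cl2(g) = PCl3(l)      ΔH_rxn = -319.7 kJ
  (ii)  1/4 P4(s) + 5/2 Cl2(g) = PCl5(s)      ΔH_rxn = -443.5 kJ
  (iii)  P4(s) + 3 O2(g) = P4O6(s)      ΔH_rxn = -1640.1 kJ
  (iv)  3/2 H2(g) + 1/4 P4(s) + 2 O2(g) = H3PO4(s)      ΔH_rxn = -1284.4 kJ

(i) × 2: (2)·(-319.7) = -639.4 kJ
(ii): not needed.
(iii) reversed: +1640.1 kJ
(iv) × 2: (2)·(-1284.4) = -2568.8 kJ
By Hess's law, ΔH_rxn = (2)·(-319.7) + (-1)·(-1640.1) + (2)·(-1284.4) = -1568.1 kJ

ΔH_rxn = -1568.1 kJ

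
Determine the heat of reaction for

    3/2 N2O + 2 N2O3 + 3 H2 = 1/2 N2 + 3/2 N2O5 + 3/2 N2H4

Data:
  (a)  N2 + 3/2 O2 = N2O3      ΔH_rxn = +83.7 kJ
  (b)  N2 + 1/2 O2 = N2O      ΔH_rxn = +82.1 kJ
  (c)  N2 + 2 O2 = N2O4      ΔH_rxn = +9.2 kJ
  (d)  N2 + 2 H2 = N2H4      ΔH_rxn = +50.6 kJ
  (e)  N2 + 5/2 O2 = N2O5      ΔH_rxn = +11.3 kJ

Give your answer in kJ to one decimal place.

ΔH_rxn = -197.7 kJ

(a) reversed and × 2: (-2)·(+83.7) = -167.4 kJ
(b) reversed and × 3/2: (-3/2)·(+82.1) = -123.15 kJ
(c): not needed.
(d) × 3/2: (3/2)·(+50.6) = +75.9 kJ
(e) × 3/2: (3/2)·(+11.3) = +16.95 kJ
By Hess's law, ΔH_rxn = (-167.4) + (-123.15) + (+75.9) + (+16.95) = -197.7 kJ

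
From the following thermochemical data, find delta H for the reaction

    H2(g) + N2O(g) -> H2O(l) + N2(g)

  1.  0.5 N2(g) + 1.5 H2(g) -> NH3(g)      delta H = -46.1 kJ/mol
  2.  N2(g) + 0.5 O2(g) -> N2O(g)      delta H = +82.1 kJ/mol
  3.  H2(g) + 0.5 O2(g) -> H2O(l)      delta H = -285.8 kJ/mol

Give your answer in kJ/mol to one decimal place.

eq. 1: not needed.
eq. 2 reversed: -82.1 kJ/mol
eq. 3 as written: -285.8 kJ/mol
Combining the equations, delta H = (-82.1) + (-285.8) = -367.9 kJ/mol

delta H = -367.9 kJ/mol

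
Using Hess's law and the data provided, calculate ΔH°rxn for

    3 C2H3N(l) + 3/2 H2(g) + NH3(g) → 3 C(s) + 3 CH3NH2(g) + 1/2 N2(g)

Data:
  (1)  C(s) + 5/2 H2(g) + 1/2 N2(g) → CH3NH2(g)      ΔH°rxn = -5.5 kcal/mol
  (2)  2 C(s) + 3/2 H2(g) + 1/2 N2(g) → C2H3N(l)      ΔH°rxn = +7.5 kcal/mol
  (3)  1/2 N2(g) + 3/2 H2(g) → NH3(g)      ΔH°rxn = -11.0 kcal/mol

(1) × 3 (×3 to match 3 CH3NH2(g) in the target): (3)·(-5.5) = -16.5 kcal/mol
(2) reversed and × 3 (reverse to put C2H3N(l) on the reactant side; scale by 3 for the 3 C2H3N(l)): (-3)·(+7.5) = -22.5 kcal/mol
(3) reversed (NH3(g) must end up as a reactant): +11.0 kcal/mol
By Hess's law, ΔH°rxn = (-16.5) + (-22.5) + (+11.0) = -28.0 kcal/mol

ΔH°rxn = -28.0 kcal/mol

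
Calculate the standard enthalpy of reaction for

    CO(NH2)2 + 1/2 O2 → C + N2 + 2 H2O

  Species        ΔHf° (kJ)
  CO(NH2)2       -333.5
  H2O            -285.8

ΔH°rxn = Σ nΔHf°(products) − Σ nΔHf°(reactants).
Products: 1·(+0.0) + 1·(+0.0) + 2·(-285.8) = -571.6
Reactants: 1·(-333.5) + 1/2·(+0.0) = -333.5
ΔH_rxn = (-571.6) − (-333.5) = -238.1 kJ

ΔH_rxn = -238.1 kJ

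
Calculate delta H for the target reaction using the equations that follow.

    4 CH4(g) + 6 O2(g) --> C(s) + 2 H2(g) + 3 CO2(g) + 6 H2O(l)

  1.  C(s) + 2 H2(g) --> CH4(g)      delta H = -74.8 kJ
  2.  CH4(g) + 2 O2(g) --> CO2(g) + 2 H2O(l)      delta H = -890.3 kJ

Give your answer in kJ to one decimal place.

eq. 1 reversed (C(s) must end up as a product): +74.8 kJ
eq. 2 × 3 (scale by 3 for the 3 CO2(g)): (3)·(-890.3) = -2670.9 kJ
Since enthalpy is a state function, delta H = (-1)·(-74.8) + (3)·(-890.3) = -2596.1 kJ

delta H = -2596.1 kJ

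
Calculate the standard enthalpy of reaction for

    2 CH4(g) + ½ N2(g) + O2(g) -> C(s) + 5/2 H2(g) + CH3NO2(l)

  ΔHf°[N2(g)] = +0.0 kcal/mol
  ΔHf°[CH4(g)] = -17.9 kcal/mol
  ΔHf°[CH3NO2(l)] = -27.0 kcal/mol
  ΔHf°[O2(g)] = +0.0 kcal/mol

Products: 1·(+0.0) + 5/2·(+0.0) + 1·(-27.0) = -27.0
Reactants: 2·(-17.9) + 1/2·(+0.0) + 1·(+0.0) = -35.8
ΔH°rxn = (-27.0) − (-35.8) = 8.8 kcal/mol

ΔH°rxn = 8.8 kcal/mol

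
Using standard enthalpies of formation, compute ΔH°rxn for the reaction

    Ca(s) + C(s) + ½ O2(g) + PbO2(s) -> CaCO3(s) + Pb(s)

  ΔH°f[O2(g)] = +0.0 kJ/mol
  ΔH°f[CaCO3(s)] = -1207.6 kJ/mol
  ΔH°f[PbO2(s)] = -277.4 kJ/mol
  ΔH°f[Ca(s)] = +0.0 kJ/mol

Products: 1·(-1207.6) + 1·(+0.0) = -1207.6
Reactants: 1·(+0.0) + 1·(+0.0) + 1/2·(+0.0) + 1·(-277.4) = -277.4
ΔH°rxn = (-1207.6) − (-277.4) = -930.2 kJ/mol

ΔH°rxn = -930.2 kJ/mol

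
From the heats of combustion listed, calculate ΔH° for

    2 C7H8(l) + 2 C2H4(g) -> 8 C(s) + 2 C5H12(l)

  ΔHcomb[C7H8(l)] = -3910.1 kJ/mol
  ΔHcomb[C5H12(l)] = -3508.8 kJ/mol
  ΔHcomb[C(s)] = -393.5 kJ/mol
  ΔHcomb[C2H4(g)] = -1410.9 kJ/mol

ΔH° = -476.4 kJ/mol

With combustion enthalpies, reactants minus products:
= [2·(-3910.1) + 2·(-1410.9)] − [8·(-393.5) + 2·(-3508.8)]
= -476.4 kJ/mol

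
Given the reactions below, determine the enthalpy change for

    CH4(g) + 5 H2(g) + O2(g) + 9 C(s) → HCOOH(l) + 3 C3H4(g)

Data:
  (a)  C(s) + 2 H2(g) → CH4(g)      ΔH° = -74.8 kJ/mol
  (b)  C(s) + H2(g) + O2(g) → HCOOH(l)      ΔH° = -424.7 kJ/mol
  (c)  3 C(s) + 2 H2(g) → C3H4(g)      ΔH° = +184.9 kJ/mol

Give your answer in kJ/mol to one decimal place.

ΔH° = 204.8 kJ/mol

(a) reversed (reverse to put CH4(g) on the reactant side): +74.8 kJ/mol
(b) as written (HCOOH(l) already on the product side): -424.7 kJ/mol
(c) × 3 (scale by 3 for the 3 C3H4(g)): (3)·(+184.9) = +554.7 kJ/mol
ΔH° = (-1)·(-74.8) + (1)·(-424.7) + (3)·(+184.9) = 204.8 kJ/mol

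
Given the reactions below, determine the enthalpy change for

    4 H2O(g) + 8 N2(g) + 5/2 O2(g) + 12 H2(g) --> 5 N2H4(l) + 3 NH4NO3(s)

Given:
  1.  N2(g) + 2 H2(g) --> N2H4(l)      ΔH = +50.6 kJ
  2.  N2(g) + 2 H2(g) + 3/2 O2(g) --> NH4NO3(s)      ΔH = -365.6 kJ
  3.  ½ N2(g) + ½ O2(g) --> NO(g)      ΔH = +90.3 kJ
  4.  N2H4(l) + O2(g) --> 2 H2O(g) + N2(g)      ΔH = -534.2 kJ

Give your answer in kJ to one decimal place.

eq. 1 × 3: (3)·(+50.6) = +151.8 kJ
eq. 2 × 3: (3)·(-365.6) = -1096.8 kJ
eq. 3: not needed.
eq. 4 reversed and × 2: (-2)·(-534.2) = +1068.4 kJ
Summing the manipulated equations, ΔH = (+151.8) + (-1096.8) + (+1068.4) = 123.4 kJ

ΔH = 123.4 kJ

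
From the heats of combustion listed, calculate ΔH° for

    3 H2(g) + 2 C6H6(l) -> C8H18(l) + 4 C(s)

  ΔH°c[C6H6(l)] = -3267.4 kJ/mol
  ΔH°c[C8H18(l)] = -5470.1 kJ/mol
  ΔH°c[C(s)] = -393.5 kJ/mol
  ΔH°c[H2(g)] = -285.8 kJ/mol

With combustion enthalpies, reactants minus products:
= [3·(-285.8) + 2·(-3267.4)] − [1·(-5470.1) + 4·(-393.5)]
= -348.1 kJ/mol

ΔH° = -348.1 kJ/mol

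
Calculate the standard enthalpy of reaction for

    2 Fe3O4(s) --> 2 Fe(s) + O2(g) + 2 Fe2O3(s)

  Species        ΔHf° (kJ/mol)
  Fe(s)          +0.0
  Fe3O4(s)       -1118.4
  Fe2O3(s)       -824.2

ΔH°rxn = 588.4 kJ/mol

Products: 2·(+0.0) + 1·(+0.0) + 2·(-824.2) = -1648.4
Reactants: 2·(-1118.4) = -2236.8
ΔH°rxn = (-1648.4) − (-2236.8) = 588.4 kJ/mol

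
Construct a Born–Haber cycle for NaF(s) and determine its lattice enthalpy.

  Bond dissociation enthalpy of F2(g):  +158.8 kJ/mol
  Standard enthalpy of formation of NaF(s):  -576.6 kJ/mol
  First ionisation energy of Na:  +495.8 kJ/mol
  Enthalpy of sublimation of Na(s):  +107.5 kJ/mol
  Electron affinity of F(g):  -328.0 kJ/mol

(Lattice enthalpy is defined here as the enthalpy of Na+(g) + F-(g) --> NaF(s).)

U = -931.3 kJ/mol

ΔHf° = 1·ΔHsub + 1·(ΣIE) + 1/2·D(F2) + 1·EA + U
-576.6 = 1·(+107.5) + 1·(+495.8) + 1/2·(+158.8) + 1·(-328.0) + U
U = -576.6 − (+354.7) = -931.3 kJ/mol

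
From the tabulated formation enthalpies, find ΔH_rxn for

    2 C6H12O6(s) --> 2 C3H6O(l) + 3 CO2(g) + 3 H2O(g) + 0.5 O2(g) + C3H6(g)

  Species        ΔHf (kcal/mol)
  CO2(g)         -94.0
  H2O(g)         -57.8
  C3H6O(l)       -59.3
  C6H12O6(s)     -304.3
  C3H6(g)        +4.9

ΔH_rxn = 39.5 kcal/mol

Products: 2·(-59.3) + 3·(-94.0) + 3·(-57.8) + 1/2·(+0.0) + 1·(+4.9) = -569.1
Reactants: 2·(-304.3) = -608.6
ΔH_rxn = (-569.1) − (-608.6) = 39.5 kcal/mol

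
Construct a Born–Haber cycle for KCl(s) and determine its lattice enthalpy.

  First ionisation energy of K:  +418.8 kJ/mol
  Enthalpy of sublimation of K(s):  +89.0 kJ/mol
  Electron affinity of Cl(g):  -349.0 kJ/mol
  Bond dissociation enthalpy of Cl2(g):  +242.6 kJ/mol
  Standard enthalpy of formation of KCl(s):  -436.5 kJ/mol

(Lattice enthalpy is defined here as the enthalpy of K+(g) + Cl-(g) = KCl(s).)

ΔHf° = 1·ΔHsub + 1·(ΣIE) + 1/2·D(Cl2) + 1·EA + U
-436.5 = 1·(+89.0) + 1·(+418.8) + 1/2·(+242.6) + 1·(-349.0) + U
U = -436.5 − (+280.1) = -716.6 kJ/mol

U = -716.6 kJ/mol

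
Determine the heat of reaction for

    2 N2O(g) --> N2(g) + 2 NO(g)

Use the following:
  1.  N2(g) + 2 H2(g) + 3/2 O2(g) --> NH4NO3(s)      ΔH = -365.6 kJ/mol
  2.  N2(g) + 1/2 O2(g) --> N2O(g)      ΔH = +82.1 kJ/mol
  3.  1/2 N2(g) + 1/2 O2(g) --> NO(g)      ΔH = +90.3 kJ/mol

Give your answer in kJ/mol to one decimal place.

ΔH = 16.4 kJ/mol

eq. 1: not needed.
eq. 2 reversed and × 2: (-2)·(+82.1) = -164.2 kJ/mol
eq. 3 × 2: (2)·(+90.3) = +180.6 kJ/mol
Since enthalpy is a state function, ΔH = (-164.2) + (+180.6) = 16.4 kJ/mol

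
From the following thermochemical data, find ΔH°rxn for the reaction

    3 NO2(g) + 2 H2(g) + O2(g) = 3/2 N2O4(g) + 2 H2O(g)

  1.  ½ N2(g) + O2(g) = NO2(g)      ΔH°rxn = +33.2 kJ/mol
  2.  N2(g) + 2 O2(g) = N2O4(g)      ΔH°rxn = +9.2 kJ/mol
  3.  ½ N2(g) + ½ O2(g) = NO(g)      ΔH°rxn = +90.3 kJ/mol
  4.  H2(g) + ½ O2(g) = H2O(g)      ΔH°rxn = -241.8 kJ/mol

ΔH°rxn = -569.4 kJ/mol

eq. 1 reversed and × 3 (NO2(g) must end up as a reactant; scale by 3 for the 3 NO2(g)): (-3)·(+33.2) = -99.6 kJ/mol
eq. 2 × 3/2 (×3/2 to match 3/2 N2O4(g) in the target): (3/2)·(+9.2) = +13.8 kJ/mol
eq. 3: not needed (NO(g) appears nowhere else).
eq. 4 × 2 (scale by 2 for the 2 H2O(g)): (2)·(-241.8) = -483.6 kJ/mol
Combining the equations, ΔH°rxn = (-99.6) + (+13.8) + (-483.6) = -569.4 kJ/mol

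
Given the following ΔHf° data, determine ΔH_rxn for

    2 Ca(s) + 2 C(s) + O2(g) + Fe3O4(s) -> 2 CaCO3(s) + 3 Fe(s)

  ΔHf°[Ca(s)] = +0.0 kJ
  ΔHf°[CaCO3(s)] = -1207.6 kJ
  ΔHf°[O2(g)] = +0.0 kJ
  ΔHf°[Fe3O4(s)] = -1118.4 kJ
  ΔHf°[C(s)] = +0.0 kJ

ΔH_rxn = -1296.8 kJ

Products: 2·(-1207.6) + 3·(+0.0) = -2415.2
Reactants: 2·(+0.0) + 2·(+0.0) + 1·(+0.0) + 1·(-1118.4) = -1118.4
ΔH_rxn = (-2415.2) − (-1118.4) = -1296.8 kJ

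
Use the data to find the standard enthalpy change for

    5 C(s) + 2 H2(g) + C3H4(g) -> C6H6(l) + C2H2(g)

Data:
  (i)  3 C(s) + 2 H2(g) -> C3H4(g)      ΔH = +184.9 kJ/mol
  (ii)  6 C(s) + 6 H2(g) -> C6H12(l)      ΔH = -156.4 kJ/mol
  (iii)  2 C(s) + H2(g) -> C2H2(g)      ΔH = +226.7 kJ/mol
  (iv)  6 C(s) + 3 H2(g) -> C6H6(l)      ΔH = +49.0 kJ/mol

ΔH = 90.8 kJ/mol

(i) reversed (C3H4(g) must end up as a reactant): -184.9 kJ/mol
(ii): not needed (C6H12(l) appears nowhere else).
(iii) as written (C2H2(g) already on the product side): +226.7 kJ/mol
(iv) as written (C6H6(l) already on the product side): +49.0 kJ/mol
ΔH = (-1)·(+184.9) + (1)·(+226.7) + (1)·(+49.0) = 90.8 kJ/mol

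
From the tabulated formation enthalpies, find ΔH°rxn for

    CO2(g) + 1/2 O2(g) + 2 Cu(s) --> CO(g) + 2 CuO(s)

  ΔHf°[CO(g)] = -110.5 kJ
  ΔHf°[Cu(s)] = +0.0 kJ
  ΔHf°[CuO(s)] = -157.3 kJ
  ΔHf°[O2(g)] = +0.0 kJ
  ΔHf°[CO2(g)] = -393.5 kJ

ΔH°rxn = -31.6 kJ

Products: 1·(-110.5) + 2·(-157.3) = -425.1
Reactants: 1·(-393.5) + 1/2·(+0.0) + 2·(+0.0) = -393.5
ΔH°rxn = (-425.1) − (-393.5) = -31.6 kJ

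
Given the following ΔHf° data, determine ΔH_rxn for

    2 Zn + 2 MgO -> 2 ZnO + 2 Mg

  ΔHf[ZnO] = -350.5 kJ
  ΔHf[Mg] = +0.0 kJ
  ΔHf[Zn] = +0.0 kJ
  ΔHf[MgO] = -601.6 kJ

ΔH_rxn = 502.2 kJ

Products: 2·(-350.5) + 2·(+0.0) = -701.0
Reactants: 2·(+0.0) + 2·(-601.6) = -1203.2
ΔH_rxn = (-701.0) − (-1203.2) = 502.2 kJ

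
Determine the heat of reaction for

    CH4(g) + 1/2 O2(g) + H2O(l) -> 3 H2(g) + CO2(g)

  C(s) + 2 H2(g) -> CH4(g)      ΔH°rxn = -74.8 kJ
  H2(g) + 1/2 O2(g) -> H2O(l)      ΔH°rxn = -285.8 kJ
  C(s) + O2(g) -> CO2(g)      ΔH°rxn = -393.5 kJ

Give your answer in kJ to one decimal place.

equation 1 reversed: +74.8 kJ
equation 2 reversed: +285.8 kJ
equation 3 as written: -393.5 kJ
Combining the equations, ΔH°rxn = (+74.8) + (+285.8) + (-393.5) = -32.9 kJ

ΔH°rxn = -32.9 kJ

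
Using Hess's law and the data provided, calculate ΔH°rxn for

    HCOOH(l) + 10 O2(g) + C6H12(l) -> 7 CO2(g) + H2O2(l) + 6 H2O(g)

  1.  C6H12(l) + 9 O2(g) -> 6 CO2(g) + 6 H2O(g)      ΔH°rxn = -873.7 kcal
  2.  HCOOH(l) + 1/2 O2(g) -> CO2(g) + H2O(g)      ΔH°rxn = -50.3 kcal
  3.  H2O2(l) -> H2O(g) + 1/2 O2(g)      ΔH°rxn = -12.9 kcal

ΔH°rxn = -911.1 kcal

eq. 1 as written (C6H12(l) already on the reactant side): -873.7 kcal
eq. 2 as written (HCOOH(l) already on the reactant side): -50.3 kcal
eq. 3 reversed (H2O2(l) must end up as a product): +12.9 kcal
Summing the manipulated equations, ΔH°rxn = (-873.7) + (-50.3) + (+12.9) = -911.1 kcal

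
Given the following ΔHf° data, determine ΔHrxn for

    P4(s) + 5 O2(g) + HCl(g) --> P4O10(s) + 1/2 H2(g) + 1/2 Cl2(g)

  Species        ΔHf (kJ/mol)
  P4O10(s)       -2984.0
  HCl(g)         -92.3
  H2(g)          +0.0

ΔHrxn = -2891.7 kJ/mol

Products: 1·(-2984.0) + 1/2·(+0.0) + 1/2·(+0.0) = -2984.0
Reactants: 1·(+0.0) + 5·(+0.0) + 1·(-92.3) = -92.3
ΔHrxn = (-2984.0) − (-92.3) = -2891.7 kJ/mol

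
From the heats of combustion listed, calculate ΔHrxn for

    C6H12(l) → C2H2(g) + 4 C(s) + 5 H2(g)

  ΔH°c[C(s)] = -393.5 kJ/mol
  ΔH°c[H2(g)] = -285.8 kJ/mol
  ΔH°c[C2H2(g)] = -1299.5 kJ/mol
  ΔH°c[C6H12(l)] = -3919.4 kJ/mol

ΔHrxn = 383.1 kJ/mol

With combustion enthalpies, reactants minus products:
= [1·(-3919.4)] − [1·(-1299.5) + 4·(-393.5) + 5·(-285.8)]
= 383.1 kJ/mol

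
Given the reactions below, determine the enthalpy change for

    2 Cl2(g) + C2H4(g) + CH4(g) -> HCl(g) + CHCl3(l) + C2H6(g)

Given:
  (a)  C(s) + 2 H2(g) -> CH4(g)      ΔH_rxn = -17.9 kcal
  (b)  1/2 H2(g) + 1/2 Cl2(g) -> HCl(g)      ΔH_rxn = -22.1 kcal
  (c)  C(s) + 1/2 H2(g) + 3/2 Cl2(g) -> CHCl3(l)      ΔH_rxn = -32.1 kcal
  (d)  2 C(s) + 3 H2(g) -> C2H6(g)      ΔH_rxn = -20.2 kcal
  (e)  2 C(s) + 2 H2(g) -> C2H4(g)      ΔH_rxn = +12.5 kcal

ΔH_rxn = -69.0 kcal

(a) reversed: +17.9 kcal
(b) as written: -22.1 kcal
(c) as written: -32.1 kcal
(d) as written: -20.2 kcal
(e) reversed: -12.5 kcal
Summing the manipulated equations, ΔH_rxn = (-1)·(-17.9) + (1)·(-22.1) + (1)·(-32.1) + (1)·(-20.2) + (-1)·(+12.5) = -69.0 kcal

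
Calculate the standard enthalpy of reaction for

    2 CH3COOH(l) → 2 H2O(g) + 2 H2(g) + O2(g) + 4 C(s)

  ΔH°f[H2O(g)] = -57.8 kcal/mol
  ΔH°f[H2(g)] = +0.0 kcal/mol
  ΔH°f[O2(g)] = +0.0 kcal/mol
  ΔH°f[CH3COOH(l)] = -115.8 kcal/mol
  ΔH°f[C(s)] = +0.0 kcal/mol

ΔH° = 116.0 kcal/mol

Products: 2·(-57.8) + 2·(+0.0) + 1·(+0.0) + 4·(+0.0) = -115.6
Reactants: 2·(-115.8) = -231.6
ΔH° = (-115.6) − (-231.6) = 116.0 kcal/mol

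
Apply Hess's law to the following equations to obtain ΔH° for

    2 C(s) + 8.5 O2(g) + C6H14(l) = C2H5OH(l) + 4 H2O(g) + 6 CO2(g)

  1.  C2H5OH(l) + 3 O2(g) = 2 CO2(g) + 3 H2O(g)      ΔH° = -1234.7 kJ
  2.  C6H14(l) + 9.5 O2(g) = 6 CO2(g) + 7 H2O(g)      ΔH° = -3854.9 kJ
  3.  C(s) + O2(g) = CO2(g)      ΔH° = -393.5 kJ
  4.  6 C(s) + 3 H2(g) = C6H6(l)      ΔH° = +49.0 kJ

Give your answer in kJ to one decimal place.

ΔH° = -3407.2 kJ

eq. 1 reversed: +1234.7 kJ
eq. 2 as written: -3854.9 kJ
eq. 3 × 2: (2)·(-393.5) = -787.0 kJ
eq. 4: not needed.
Combining the equations, ΔH° = (-1)·(-1234.7) + (1)·(-3854.9) + (2)·(-393.5) = -3407.2 kJ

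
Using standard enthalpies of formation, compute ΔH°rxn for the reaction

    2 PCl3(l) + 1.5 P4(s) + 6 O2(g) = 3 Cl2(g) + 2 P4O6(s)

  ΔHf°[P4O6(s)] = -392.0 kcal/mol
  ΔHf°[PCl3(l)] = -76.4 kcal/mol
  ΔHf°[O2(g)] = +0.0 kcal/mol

Products: 3·(+0.0) + 2·(-392.0) = -784.0
Reactants: 2·(-76.4) + 3/2·(+0.0) + 6·(+0.0) = -152.8
ΔH°rxn = (-784.0) − (-152.8) = -631.2 kcal/mol

ΔH°rxn = -631.2 kcal/mol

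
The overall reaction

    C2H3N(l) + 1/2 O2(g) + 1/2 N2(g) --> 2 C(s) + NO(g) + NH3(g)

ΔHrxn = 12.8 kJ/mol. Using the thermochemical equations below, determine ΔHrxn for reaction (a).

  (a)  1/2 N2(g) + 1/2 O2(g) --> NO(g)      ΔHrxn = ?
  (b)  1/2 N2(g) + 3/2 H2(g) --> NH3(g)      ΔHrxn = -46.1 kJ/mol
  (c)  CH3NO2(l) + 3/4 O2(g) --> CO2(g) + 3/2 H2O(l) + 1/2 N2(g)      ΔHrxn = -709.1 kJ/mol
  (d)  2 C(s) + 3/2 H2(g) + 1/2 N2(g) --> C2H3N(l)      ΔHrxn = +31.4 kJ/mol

(a) as written (NO(g) already on the product side): contributes x
(b) as written (NH3(g) already on the product side): -46.1 kJ/mol
(c): not needed (H2O(l) appears nowhere else).
(d) reversed (reverse to put C2H3N(l) on the reactant side): -31.4 kJ/mol
+12.8 = (-46.1) + (-31.4) + x
x = (+12.8 − (-77.5)) / (1) = 90.3 kJ/mol

ΔHrxn = 90.3 kJ/mol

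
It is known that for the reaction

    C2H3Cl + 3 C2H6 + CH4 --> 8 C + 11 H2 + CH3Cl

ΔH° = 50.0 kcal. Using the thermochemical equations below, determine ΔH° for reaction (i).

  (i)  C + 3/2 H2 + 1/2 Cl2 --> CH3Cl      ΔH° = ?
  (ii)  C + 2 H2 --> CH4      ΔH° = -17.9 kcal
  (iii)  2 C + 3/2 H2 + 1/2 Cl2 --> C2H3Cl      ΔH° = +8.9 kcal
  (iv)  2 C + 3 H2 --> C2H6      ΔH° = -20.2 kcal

(i) as written (CH3Cl already on the product side): contributes x
(ii) reversed (CH4 must end up as a reactant): +17.9 kcal
(iii) reversed (C2H3Cl must end up as a reactant): -8.9 kcal
(iv) reversed and × 3 (C2H6 must end up as a reactant; scale by 3 for the 3 C2H6): (-3)·(-20.2) = +60.6 kcal
+50.0 = (+17.9) + (-8.9) + (+60.6) + x
x = (+50.0 − (+69.6)) / (1) = -19.6 kcal

ΔH° = -19.6 kcal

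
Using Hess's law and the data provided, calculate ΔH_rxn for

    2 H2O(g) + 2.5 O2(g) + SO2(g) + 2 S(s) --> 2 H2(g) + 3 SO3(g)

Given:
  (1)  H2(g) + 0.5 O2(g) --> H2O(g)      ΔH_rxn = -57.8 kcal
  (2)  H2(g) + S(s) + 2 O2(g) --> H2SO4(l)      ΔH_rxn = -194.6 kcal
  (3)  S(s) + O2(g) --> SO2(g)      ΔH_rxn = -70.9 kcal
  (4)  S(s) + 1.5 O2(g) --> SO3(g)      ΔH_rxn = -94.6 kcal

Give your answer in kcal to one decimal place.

ΔH_rxn = -97.3 kcal

(1) reversed and × 2 (H2O(g) must end up as a reactant; scale by 2 for the 2 H2O(g)): (-2)·(-57.8) = +115.6 kcal
(2): not needed (H2SO4(l) appears nowhere else).
(3) reversed (SO2(g) must end up as a reactant): +70.9 kcal
(4) × 3 (scale by 3 for the 3 SO3(g)): (3)·(-94.6) = -283.8 kcal
ΔH_rxn = (+115.6) + (+70.9) + (-283.8) = -97.3 kcal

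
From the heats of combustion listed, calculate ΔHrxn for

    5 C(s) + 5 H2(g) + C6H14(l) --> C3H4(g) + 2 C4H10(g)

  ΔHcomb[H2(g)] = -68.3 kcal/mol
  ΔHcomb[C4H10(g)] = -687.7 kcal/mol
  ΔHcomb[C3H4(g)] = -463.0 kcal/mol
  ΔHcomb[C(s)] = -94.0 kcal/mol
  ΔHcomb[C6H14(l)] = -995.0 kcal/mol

With combustion enthalpies, reactants minus products:
= [5·(-94.0) + 5·(-68.3) + 1·(-995.0)] − [1·(-463.0) + 2·(-687.7)]
= 31.9 kcal/mol

ΔHrxn = 31.9 kcal/mol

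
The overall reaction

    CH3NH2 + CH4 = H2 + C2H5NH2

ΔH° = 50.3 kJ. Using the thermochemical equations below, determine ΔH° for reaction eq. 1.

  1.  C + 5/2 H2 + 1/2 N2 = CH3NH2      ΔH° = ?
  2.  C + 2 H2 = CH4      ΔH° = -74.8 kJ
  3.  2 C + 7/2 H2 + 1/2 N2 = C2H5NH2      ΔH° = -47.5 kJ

eq. 1 reversed: contributes −x
eq. 2 reversed: +74.8 kJ
eq. 3 as written: -47.5 kJ
+50.3 = (+74.8) + (-47.5) − x
x = (+50.3 − (+27.3)) / (-1) = -23.0 kJ

ΔH° = -23.0 kJ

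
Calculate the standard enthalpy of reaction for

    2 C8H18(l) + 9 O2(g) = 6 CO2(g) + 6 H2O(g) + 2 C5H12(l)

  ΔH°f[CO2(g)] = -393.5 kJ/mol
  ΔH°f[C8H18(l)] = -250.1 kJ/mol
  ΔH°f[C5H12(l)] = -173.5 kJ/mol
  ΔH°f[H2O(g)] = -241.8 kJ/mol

Products: 6·(-393.5) + 6·(-241.8) + 2·(-173.5) = -4158.8
Reactants: 2·(-250.1) + 9·(+0.0) = -500.2
ΔH°rxn = (-4158.8) − (-500.2) = -3658.6 kJ/mol

ΔH°rxn = -3658.6 kJ/mol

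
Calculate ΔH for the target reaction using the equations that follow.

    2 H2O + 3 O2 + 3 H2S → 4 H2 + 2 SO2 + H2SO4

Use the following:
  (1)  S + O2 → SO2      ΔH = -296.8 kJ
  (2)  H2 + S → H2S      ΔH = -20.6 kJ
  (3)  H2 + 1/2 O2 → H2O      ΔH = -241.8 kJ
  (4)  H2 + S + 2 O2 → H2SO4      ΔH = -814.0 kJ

(1) × 2 (×2 to match 2 SO2 in the target): (2)·(-296.8) = -593.6 kJ
(2) reversed and × 3 (H2S must end up as a reactant; ×3 to match 3 H2S in the target): (-3)·(-20.6) = +61.8 kJ
(3) reversed and × 2 (reverse to put H2O on the reactant side; scale by 2 for the 2 H2O): (-2)·(-241.8) = +483.6 kJ
(4) as written (H2SO4 already on the product side): -814.0 kJ
ΔH = (-593.6) + (+61.8) + (+483.6) + (-814.0) = -862.2 kJ

ΔH = -862.2 kJ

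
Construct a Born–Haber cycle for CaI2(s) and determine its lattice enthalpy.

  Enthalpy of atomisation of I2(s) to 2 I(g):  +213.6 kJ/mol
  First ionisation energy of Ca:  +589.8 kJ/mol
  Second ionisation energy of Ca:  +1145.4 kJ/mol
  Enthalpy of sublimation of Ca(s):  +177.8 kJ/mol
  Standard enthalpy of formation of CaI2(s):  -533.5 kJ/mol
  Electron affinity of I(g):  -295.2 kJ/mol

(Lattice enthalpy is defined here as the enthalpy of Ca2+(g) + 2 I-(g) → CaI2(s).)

ΔHf° = 1·ΔHsub + 1·(ΣIE) + 1·D(I2) + 2·EA + U
-533.5 = 1·(+177.8) + 1·(+1735.2) + 1·(+213.6) + 2·(-295.2) + U
U = -533.5 − (+1536.2) = -2069.7 kJ/mol

U = -2069.7 kJ/mol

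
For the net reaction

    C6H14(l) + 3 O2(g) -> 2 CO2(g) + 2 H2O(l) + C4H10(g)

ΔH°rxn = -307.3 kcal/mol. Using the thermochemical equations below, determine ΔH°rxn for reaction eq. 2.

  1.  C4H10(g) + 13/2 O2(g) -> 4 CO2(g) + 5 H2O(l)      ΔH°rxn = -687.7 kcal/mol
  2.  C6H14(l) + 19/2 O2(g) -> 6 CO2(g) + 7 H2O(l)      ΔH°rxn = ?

eq. 1 reversed: +687.7 kcal/mol
eq. 2 as written: contributes x
-307.3 = (+687.7) + x
x = (-307.3 − (+687.7)) / (1) = -995.0 kcal/mol

ΔH°rxn = -995.0 kcal/mol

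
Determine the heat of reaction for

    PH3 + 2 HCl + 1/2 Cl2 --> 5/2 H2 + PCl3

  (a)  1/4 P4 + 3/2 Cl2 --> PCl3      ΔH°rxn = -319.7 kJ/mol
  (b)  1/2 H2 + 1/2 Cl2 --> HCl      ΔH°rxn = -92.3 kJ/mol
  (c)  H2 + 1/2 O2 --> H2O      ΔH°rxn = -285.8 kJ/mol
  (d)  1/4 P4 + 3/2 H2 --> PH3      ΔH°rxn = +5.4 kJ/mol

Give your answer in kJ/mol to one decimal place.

(a) as written: -319.7 kJ/mol
(b) reversed and × 2: (-2)·(-92.3) = +184.6 kJ/mol
(c): not needed.
(d) reversed: -5.4 kJ/mol
Since enthalpy is a state function, ΔH°rxn = (1)·(-319.7) + (-2)·(-92.3) + (-1)·(+5.4) = -140.5 kJ/mol

ΔH°rxn = -140.5 kJ/mol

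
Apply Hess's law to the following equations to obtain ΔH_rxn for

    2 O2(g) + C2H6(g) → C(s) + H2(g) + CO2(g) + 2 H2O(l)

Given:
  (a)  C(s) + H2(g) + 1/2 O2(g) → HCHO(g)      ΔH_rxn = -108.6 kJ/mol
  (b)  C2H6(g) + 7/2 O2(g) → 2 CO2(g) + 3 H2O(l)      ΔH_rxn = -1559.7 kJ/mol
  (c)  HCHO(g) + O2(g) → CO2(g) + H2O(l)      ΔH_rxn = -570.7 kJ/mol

ΔH_rxn = -880.4 kJ/mol

(a) reversed (C(s) must end up as a product): +108.6 kJ/mol
(b) as written (C2H6(g) already on the reactant side): -1559.7 kJ/mol
(c) reversed: +570.7 kJ/mol
ΔH_rxn = (+108.6) + (-1559.7) + (+570.7) = -880.4 kJ/mol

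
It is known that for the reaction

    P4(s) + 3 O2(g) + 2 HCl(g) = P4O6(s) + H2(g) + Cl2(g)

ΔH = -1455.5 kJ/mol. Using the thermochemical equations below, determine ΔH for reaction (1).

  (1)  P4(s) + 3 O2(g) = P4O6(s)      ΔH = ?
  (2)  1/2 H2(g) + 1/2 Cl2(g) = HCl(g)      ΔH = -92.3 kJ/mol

(1) as written: contributes x
(2) reversed and × 2: (-2)·(-92.3) = +184.6 kJ/mol
-1455.5 = (+184.6) + x
x = (-1455.5 − (+184.6)) / (1) = -1640.1 kJ/mol

ΔH = -1640.1 kJ/mol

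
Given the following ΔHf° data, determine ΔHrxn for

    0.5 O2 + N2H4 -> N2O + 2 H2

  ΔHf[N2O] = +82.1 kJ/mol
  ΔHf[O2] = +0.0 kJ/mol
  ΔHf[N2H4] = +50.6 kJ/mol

Products: 1·(+82.1) + 2·(+0.0) = +82.1
Reactants: 1/2·(+0.0) + 1·(+50.6) = +50.6
ΔHrxn = (+82.1) − (+50.6) = 31.5 kJ/mol

ΔHrxn = 31.5 kJ/mol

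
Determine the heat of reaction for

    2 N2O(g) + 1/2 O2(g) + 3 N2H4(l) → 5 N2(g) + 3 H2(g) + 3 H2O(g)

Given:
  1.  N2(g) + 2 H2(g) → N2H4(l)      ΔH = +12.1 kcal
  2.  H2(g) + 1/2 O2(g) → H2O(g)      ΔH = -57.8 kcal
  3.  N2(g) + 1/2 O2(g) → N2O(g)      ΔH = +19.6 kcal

eq. 1 reversed and × 3: (-3)·(+12.1) = -36.3 kcal
eq. 2 × 3: (3)·(-57.8) = -173.4 kcal
eq. 3 reversed and × 2: (-2)·(+19.6) = -39.2 kcal
ΔH = (-36.3) + (-173.4) + (-39.2) = -248.9 kcal

ΔH = -248.9 kcal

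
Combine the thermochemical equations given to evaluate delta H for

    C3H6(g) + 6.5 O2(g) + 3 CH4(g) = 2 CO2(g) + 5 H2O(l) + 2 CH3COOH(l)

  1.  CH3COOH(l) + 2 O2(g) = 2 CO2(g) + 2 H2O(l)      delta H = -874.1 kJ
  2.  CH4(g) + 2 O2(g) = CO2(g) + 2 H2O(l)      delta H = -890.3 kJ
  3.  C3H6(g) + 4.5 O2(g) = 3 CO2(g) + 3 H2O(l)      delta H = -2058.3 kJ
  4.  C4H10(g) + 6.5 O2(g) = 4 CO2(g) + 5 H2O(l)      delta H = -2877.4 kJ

delta H = -2981.0 kJ

eq. 1 reversed and × 2: (-2)·(-874.1) = +1748.2 kJ
eq. 2 × 3: (3)·(-890.3) = -2670.9 kJ
eq. 3 as written: -2058.3 kJ
eq. 4: not needed.
By Hess's law, delta H = (-2)·(-874.1) + (3)·(-890.3) + (1)·(-2058.3) = -2981.0 kJ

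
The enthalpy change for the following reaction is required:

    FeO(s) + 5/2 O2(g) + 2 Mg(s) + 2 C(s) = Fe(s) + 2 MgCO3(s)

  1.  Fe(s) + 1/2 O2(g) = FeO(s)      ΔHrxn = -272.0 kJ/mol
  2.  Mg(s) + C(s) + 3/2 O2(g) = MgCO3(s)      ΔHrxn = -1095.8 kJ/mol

ΔHrxn = -1919.6 kJ/mol

eq. 1 reversed (reverse to put FeO(s) on the reactant side): +272.0 kJ/mol
eq. 2 × 2 (×2 to match 2 MgCO3(s) in the target): (2)·(-1095.8) = -2191.6 kJ/mol
ΔHrxn = (+272.0) + (-2191.6) = -1919.6 kJ/mol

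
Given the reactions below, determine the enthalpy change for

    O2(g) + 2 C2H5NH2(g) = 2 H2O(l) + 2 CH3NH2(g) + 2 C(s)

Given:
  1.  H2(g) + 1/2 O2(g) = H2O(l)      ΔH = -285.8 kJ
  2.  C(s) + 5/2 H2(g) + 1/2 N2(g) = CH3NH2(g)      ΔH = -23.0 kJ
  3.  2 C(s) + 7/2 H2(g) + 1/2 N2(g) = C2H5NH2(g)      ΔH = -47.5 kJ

eq. 1 × 2 (scale by 2 for the 2 H2O(l)): (2)·(-285.8) = -571.6 kJ
eq. 2 × 2 (scale by 2 for the 2 CH3NH2(g)): (2)·(-23.0) = -46.0 kJ
eq. 3 reversed and × 2 (C2H5NH2(g) must end up as a reactant; scale by 2 for the 2 C2H5NH2(g)): (-2)·(-47.5) = +95.0 kJ
Combining the equations, ΔH = (2)·(-285.8) + (2)·(-23.0) + (-2)·(-47.5) = -522.6 kJ

ΔH = -522.6 kJ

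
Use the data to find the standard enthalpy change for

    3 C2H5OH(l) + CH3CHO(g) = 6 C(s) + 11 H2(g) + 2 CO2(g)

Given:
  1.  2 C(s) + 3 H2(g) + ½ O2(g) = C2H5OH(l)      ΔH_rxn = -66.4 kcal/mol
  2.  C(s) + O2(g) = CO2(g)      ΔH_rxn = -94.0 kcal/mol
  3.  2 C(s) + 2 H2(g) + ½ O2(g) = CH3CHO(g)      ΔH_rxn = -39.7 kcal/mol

ΔH_rxn = 50.9 kcal/mol

eq. 1 reversed and × 3 (reverse to put C2H5OH(l) on the reactant side; ×3 to match 3 C2H5OH(l) in the target): (-3)·(-66.4) = +199.2 kcal/mol
eq. 2 × 2 (scale by 2 for the 2 CO2(g)): (2)·(-94.0) = -188.0 kcal/mol
eq. 3 reversed (CH3CHO(g) must end up as a reactant): +39.7 kcal/mol
Since enthalpy is a state function, ΔH_rxn = (+199.2) + (-188.0) + (+39.7) = 50.9 kcal/mol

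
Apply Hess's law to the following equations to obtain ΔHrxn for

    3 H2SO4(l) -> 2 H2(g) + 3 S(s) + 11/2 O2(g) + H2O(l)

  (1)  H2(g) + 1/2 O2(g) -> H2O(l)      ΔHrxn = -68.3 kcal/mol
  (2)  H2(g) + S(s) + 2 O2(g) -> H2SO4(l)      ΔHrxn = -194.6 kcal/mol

ΔHrxn = 515.5 kcal/mol

(1) as written: -68.3 kcal/mol
(2) reversed and × 3: (-3)·(-194.6) = +583.8 kcal/mol
By Hess's law, ΔHrxn = (1)·(-68.3) + (-3)·(-194.6) = 515.5 kcal/mol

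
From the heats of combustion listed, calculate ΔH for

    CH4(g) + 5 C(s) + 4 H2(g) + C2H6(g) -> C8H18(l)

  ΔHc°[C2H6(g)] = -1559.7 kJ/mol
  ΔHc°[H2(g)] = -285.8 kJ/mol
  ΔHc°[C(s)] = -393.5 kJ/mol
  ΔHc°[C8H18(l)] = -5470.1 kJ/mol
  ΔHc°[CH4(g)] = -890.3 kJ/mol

With combustion enthalpies, reactants minus products:
= [1·(-890.3) + 5·(-393.5) + 4·(-285.8) + 1·(-1559.7)] − [1·(-5470.1)]
= -90.6 kJ/mol

ΔH = -90.6 kJ/mol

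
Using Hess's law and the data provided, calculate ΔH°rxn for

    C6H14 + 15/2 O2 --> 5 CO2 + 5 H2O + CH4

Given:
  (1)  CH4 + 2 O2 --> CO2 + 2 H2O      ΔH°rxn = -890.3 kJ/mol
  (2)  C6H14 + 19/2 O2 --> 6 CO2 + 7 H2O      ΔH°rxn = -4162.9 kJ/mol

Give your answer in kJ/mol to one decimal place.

ΔH°rxn = -3272.6 kJ/mol

(1) reversed (CH4 must end up as a product): +890.3 kJ/mol
(2) as written (C6H14 already on the reactant side): -4162.9 kJ/mol
ΔH°rxn = (+890.3) + (-4162.9) = -3272.6 kJ/mol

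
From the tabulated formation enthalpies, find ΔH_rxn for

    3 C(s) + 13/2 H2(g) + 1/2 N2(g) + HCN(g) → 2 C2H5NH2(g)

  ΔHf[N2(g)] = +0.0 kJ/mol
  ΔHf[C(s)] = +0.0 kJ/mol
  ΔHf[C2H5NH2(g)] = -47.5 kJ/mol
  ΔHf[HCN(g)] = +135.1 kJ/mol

Products: 2·(-47.5) = -95.0
Reactants: 3·(+0.0) + 13/2·(+0.0) + 1/2·(+0.0) + 1·(+135.1) = +135.1
ΔH_rxn = (-95.0) − (+135.1) = -230.1 kJ/mol

ΔH_rxn = -230.1 kJ/mol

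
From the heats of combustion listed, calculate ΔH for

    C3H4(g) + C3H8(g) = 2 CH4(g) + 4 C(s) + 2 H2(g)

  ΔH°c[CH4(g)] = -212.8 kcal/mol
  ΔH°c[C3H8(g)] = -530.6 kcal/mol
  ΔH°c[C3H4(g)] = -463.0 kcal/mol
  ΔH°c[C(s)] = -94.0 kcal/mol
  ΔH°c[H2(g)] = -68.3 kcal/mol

ΔH = -55.4 kcal/mol

Using ΔH = Σ nΔHc°(reactants) − Σ nΔHc°(products):
= [1·(-463.0) + 1·(-530.6)] − [2·(-212.8) + 4·(-94.0) + 2·(-68.3)]
= -55.4 kcal/mol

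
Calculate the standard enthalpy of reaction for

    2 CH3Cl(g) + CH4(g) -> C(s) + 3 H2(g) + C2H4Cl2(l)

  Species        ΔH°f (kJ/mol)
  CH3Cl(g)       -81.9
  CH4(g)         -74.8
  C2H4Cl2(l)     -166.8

Products: 1·(+0.0) + 3·(+0.0) + 1·(-166.8) = -166.8
Reactants: 2·(-81.9) + 1·(-74.8) = -238.6
ΔHrxn = (-166.8) − (-238.6) = 71.8 kJ/mol

ΔHrxn = 71.8 kJ/mol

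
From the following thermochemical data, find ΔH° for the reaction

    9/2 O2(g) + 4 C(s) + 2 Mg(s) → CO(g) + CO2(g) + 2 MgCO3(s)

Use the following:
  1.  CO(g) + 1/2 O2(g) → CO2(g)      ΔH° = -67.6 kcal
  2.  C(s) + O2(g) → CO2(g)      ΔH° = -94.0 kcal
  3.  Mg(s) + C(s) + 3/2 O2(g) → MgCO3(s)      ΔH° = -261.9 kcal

ΔH° = -644.2 kcal

eq. 1 reversed (reverse to put CO(g) on the product side): +67.6 kcal
eq. 2 × 2: (2)·(-94.0) = -188.0 kcal
eq. 3 × 2 (×2 to match 2 MgCO3(s) in the target): (2)·(-261.9) = -523.8 kcal
ΔH° = (+67.6) + (-188.0) + (-523.8) = -644.2 kcal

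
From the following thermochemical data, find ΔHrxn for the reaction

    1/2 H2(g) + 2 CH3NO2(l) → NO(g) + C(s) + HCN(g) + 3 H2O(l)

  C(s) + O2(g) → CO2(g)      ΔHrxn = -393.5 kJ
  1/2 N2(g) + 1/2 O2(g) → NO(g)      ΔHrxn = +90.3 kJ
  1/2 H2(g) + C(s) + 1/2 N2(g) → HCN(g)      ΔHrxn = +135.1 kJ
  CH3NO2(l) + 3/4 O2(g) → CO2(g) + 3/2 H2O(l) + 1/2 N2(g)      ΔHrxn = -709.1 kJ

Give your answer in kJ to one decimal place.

ΔHrxn = -405.8 kJ

equation 1 reversed and × 2: (-2)·(-393.5) = +787.0 kJ
equation 2 as written: +90.3 kJ
equation 3 as written: +135.1 kJ
equation 4 × 2: (2)·(-709.1) = -1418.2 kJ
Combining the equations, ΔHrxn = (-2)·(-393.5) + (1)·(+90.3) + (1)·(+135.1) + (2)·(-709.1) = -405.8 kJ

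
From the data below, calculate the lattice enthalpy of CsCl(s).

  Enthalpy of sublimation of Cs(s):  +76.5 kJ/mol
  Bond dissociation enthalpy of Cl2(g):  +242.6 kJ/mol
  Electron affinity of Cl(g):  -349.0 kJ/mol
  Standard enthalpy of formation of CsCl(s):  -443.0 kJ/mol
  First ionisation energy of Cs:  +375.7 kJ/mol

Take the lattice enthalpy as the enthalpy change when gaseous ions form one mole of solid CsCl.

ΔHf° = 1·ΔHsub + 1·(ΣIE) + 1/2·D(Cl2) + 1·EA + U
-443.0 = 1·(+76.5) + 1·(+375.7) + 1/2·(+242.6) + 1·(-349.0) + U
U = -443.0 − (+224.5) = -667.5 kJ/mol

U = -667.5 kJ/mol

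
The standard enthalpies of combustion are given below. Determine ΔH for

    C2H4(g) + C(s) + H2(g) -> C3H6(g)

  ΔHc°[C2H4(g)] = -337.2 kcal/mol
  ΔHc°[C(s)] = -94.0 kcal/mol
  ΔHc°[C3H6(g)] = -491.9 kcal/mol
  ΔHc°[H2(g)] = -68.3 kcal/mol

Using ΔH = Σ nΔHc°(reactants) − Σ nΔHc°(products):
= [1·(-337.2) + 1·(-94.0) + 1·(-68.3)] − [1·(-491.9)]
= -7.6 kcal/mol

ΔH = -7.6 kcal/mol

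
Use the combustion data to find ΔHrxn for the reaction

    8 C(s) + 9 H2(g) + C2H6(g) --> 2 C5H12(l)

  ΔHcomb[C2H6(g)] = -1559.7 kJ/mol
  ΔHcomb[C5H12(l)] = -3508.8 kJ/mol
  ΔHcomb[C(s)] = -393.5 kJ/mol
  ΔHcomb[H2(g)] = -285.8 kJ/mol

ΔHrxn = -262.3 kJ/mol

With combustion enthalpies, reactants minus products:
= [8·(-393.5) + 9·(-285.8) + 1·(-1559.7)] − [2·(-3508.8)]
= -262.3 kJ/mol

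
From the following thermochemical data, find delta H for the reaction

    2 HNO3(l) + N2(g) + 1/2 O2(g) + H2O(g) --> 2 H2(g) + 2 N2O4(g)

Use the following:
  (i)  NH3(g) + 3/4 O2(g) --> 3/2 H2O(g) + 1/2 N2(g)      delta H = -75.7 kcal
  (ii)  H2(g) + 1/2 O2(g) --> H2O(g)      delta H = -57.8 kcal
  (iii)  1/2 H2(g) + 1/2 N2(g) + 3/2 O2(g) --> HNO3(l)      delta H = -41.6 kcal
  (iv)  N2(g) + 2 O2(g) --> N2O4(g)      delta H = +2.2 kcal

delta H = 145.4 kcal

(i): not needed.
(ii) reversed: +57.8 kcal
(iii) reversed and × 2: (-2)·(-41.6) = +83.2 kcal
(iv) × 2: (2)·(+2.2) = +4.4 kcal
delta H = (+57.8) + (+83.2) + (+4.4) = 145.4 kcal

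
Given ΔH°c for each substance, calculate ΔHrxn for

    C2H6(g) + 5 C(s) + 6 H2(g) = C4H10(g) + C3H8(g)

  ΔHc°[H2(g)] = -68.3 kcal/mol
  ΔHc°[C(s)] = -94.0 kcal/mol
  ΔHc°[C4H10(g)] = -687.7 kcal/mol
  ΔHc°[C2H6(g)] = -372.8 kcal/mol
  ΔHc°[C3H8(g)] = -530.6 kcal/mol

With combustion enthalpies, reactants minus products:
= [1·(-372.8) + 5·(-94.0) + 6·(-68.3)] − [1·(-687.7) + 1·(-530.6)]
= -34.3 kcal/mol

ΔHrxn = -34.3 kcal/mol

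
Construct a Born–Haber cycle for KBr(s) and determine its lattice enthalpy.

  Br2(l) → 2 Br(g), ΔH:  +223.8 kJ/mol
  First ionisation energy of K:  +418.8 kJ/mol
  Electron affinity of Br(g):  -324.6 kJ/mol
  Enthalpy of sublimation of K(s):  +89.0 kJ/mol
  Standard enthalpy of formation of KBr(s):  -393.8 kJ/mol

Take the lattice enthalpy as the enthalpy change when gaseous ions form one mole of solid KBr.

ΔHf° = 1·ΔHsub + 1·(ΣIE) + 1/2·D(Br2) + 1·EA + U
-393.8 = 1·(+89.0) + 1·(+418.8) + 1/2·(+223.8) + 1·(-324.6) + U
U = -393.8 − (+295.1) = -688.9 kJ/mol

U = -688.9 kJ/mol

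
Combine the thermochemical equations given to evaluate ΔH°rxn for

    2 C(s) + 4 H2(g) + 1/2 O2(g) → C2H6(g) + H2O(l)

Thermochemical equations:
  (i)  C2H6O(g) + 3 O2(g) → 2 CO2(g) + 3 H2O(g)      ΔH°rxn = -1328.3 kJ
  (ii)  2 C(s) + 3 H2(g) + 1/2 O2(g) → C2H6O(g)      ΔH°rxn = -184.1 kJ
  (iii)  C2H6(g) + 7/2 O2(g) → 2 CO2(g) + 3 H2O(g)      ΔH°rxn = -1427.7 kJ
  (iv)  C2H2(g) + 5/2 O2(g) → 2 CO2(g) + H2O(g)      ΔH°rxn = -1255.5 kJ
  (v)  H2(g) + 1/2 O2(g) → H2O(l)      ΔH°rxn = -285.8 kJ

ΔH°rxn = -370.5 kJ

(i) as written: -1328.3 kJ
(ii) as written: -184.1 kJ
(iii) reversed: +1427.7 kJ
(iv): not needed.
(v) as written: -285.8 kJ
Summing the manipulated equations, ΔH°rxn = (-1328.3) + (-184.1) + (+1427.7) + (-285.8) = -370.5 kJ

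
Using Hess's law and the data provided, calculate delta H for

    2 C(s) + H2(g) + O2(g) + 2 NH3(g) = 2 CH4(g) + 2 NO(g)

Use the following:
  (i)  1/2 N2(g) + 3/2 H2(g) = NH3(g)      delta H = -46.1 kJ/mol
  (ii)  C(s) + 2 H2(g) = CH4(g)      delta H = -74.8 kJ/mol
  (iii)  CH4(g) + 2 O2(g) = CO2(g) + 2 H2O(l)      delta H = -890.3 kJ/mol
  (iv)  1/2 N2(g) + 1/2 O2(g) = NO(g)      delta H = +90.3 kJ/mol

(i) reversed and × 2: (-2)·(-46.1) = +92.2 kJ/mol
(ii) × 2: (2)·(-74.8) = -149.6 kJ/mol
(iii): not needed.
(iv) × 2: (2)·(+90.3) = +180.6 kJ/mol
Summing the manipulated equations, delta H = (-2)·(-46.1) + (2)·(-74.8) + (2)·(+90.3) = 123.2 kJ/mol

delta H = 123.2 kJ/mol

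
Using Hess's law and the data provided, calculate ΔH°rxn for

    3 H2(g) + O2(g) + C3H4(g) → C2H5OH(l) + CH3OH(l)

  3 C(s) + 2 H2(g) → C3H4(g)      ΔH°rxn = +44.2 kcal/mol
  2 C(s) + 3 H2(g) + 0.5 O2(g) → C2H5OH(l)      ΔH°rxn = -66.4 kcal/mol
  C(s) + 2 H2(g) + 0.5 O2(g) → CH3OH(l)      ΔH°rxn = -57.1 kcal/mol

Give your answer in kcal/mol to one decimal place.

equation 1 reversed (C3H4(g) must end up as a reactant): -44.2 kcal/mol
equation 2 as written (C2H5OH(l) already on the product side): -66.4 kcal/mol
equation 3 as written (CH3OH(l) already on the product side): -57.1 kcal/mol
ΔH°rxn = (-44.2) + (-66.4) + (-57.1) = -167.7 kcal/mol

ΔH°rxn = -167.7 kcal/mol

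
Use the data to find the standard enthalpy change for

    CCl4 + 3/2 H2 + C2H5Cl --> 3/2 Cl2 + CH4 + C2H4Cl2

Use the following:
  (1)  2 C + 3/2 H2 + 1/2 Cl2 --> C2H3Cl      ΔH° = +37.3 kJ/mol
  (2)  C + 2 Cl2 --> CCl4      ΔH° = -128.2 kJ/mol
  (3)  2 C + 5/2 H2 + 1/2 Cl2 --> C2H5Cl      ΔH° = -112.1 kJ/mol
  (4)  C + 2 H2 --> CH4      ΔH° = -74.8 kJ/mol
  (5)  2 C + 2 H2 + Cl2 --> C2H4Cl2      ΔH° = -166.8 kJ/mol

(1): not needed.
(2) reversed: +128.2 kJ/mol
(3) reversed: +112.1 kJ/mol
(4) as written: -74.8 kJ/mol
(5) as written: -166.8 kJ/mol
ΔH° = (-1)·(-128.2) + (-1)·(-112.1) + (1)·(-74.8) + (1)·(-166.8) = -1.3 kJ/mol

ΔH° = -1.3 kJ/mol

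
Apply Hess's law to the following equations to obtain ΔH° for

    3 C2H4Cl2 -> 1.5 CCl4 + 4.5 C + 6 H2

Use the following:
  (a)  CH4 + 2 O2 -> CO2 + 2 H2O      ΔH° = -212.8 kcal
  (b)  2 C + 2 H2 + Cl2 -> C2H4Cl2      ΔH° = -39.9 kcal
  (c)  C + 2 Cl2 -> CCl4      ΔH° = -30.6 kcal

(a): not needed (CO2 appears nowhere else).
(b) reversed and × 3 (reverse to put C2H4Cl2 on the reactant side; ×3 to match 3 C2H4Cl2 in the target): (-3)·(-39.9) = +119.7 kcal
(c) × 3/2 (×3/2 to match 3/2 CCl4 in the target): (3/2)·(-30.6) = -45.9 kcal
By Hess's law, ΔH° = (+119.7) + (-45.9) = 73.8 kcal

ΔH° = 73.8 kcal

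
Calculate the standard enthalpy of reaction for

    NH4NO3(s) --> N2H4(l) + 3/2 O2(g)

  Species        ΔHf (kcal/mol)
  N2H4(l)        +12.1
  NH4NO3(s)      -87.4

ΔH°rxn = Σ nΔHf°(products) − Σ nΔHf°(reactants).
Products: 1·(+12.1) + 3/2·(+0.0) = +12.1
Reactants: 1·(-87.4) = -87.4
ΔHrxn = (+12.1) − (-87.4) = 99.5 kcal/mol

ΔHrxn = 99.5 kcal/mol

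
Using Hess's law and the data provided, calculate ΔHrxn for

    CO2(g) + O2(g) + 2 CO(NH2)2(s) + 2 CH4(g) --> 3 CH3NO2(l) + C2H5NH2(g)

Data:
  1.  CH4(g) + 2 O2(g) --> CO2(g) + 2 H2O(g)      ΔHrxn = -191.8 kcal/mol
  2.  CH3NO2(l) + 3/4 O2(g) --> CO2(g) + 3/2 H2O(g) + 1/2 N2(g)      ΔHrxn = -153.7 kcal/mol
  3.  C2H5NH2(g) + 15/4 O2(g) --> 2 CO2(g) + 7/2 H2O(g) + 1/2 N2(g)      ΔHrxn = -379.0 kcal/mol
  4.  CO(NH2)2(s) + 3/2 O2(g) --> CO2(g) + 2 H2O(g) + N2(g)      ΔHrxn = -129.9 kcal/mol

eq. 1 × 2: (2)·(-191.8) = -383.6 kcal/mol
eq. 2 reversed and × 3: (-3)·(-153.7) = +461.1 kcal/mol
eq. 3 reversed: +379.0 kcal/mol
eq. 4 × 2: (2)·(-129.9) = -259.8 kcal/mol
By Hess's law, ΔHrxn = (2)·(-191.8) + (-3)·(-153.7) + (-1)·(-379.0) + (2)·(-129.9) = 196.7 kcal/mol

ΔHrxn = 196.7 kcal/mol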